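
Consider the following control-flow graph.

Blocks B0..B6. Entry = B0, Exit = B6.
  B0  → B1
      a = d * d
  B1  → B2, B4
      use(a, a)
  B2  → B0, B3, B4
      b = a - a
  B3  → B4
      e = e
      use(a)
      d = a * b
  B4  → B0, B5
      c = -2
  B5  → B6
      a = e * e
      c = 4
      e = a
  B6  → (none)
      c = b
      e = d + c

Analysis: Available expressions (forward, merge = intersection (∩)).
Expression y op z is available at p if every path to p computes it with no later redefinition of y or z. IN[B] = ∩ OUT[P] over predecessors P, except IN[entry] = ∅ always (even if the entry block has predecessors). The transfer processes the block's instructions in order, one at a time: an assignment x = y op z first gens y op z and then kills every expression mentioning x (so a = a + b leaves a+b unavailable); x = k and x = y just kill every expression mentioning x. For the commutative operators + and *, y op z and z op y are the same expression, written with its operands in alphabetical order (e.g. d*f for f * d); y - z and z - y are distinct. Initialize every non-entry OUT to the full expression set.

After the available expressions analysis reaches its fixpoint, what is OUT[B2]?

Per-block solution:
  B0:   IN={}   OUT={d*d}
  B1:   IN={d*d}   OUT={d*d}
  B2:   IN={d*d}   OUT={a-a, d*d}
  B3:   IN={a-a, d*d}   OUT={a*b, a-a}
  B4:   IN={}   OUT={}
  B5:   IN={}   OUT={}
  B6:   IN={}   OUT={c+d}

Merge at B2: IN[B2] = OUT[B1] = {d*d}
Applying B2's transfer function to that IN value gives OUT[B2] (row B2 above).

Answer: {a-a, d*d}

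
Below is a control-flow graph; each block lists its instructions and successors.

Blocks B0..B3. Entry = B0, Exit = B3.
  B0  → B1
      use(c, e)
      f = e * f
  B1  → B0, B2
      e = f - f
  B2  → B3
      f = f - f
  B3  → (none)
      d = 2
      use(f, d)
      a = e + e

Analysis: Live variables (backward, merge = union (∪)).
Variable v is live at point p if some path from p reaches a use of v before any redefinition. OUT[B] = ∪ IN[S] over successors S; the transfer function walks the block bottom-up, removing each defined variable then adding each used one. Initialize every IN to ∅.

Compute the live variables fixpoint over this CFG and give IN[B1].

Per-block solution:
  B0: | IN={c, e, f} | OUT={c, f}
  B1: | IN={c, f} | OUT={c, e, f}
  B2: | IN={e, f} | OUT={e, f}
  B3: | IN={e, f} | OUT={}

Merge at B1: OUT[B1] = IN[B0] ⊔ IN[B2] = {c, e, f}
Applying B1's transfer function to that OUT value gives IN[B1] (row B1 above).

Answer: {c, f}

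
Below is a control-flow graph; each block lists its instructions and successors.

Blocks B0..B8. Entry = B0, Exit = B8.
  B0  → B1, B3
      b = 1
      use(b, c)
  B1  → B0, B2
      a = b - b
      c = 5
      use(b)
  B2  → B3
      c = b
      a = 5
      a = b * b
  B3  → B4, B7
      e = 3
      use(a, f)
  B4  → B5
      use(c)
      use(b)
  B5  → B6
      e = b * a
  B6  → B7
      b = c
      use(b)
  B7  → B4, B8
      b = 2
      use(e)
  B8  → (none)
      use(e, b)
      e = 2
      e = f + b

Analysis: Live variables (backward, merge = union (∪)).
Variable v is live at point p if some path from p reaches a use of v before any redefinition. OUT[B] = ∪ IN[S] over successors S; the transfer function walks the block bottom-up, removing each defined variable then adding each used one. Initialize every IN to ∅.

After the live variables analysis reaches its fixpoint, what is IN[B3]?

Fixpoint table:
  B0:  IN={a, c, f}  OUT={a, b, c, f}
  B1:  IN={b, f}  OUT={a, b, c, f}
  B2:  IN={b, f}  OUT={a, b, c, f}
  B3:  IN={a, b, c, f}  OUT={a, b, c, e, f}
  B4:  IN={a, b, c, f}  OUT={a, b, c, f}
  B5:  IN={a, b, c, f}  OUT={a, c, e, f}
  B6:  IN={a, c, e, f}  OUT={a, c, e, f}
  B7:  IN={a, c, e, f}  OUT={a, b, c, e, f}
  B8:  IN={b, e, f}  OUT={}

Merge at B3: OUT[B3] = IN[B4] ⊔ IN[B7] = {a, b, c, e, f}
Applying B3's transfer function to that OUT value gives IN[B3] (row B3 above).

Answer: {a, b, c, f}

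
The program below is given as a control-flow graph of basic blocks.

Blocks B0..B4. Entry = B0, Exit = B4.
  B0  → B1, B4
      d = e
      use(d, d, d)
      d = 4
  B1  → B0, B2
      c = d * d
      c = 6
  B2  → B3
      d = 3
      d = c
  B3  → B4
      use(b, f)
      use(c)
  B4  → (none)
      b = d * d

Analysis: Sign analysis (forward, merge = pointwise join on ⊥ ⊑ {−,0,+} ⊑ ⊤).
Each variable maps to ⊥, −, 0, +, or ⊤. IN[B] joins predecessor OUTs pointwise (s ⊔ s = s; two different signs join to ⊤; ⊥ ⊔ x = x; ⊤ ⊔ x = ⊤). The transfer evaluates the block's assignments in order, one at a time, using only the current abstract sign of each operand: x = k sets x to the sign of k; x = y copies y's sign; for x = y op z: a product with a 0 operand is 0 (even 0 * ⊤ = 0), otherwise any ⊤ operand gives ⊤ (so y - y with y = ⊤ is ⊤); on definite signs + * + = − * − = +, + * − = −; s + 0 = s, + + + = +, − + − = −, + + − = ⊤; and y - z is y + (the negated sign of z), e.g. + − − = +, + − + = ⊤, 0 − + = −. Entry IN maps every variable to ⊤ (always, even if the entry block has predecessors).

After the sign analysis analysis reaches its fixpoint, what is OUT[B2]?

Fixpoint table:
  B0: | IN=(all ⊤) | OUT={d:+; rest ⊤}
  B1: | IN={d:+; rest ⊤} | OUT={c:+, d:+; rest ⊤}
  B2: | IN={c:+, d:+; rest ⊤} | OUT={c:+, d:+; rest ⊤}
  B3: | IN={c:+, d:+; rest ⊤} | OUT={c:+, d:+; rest ⊤}
  B4: | IN={d:+; rest ⊤} | OUT={b:+, d:+; rest ⊤}

Merge at B2: IN[B2] = OUT[B1] = {a: ⊤, b: ⊤, c: +, d: +, e: ⊤, f: ⊤}
Applying B2's transfer function to that IN value gives OUT[B2] (row B2 above).

Answer: {a: ⊤, b: ⊤, c: +, d: +, e: ⊤, f: ⊤}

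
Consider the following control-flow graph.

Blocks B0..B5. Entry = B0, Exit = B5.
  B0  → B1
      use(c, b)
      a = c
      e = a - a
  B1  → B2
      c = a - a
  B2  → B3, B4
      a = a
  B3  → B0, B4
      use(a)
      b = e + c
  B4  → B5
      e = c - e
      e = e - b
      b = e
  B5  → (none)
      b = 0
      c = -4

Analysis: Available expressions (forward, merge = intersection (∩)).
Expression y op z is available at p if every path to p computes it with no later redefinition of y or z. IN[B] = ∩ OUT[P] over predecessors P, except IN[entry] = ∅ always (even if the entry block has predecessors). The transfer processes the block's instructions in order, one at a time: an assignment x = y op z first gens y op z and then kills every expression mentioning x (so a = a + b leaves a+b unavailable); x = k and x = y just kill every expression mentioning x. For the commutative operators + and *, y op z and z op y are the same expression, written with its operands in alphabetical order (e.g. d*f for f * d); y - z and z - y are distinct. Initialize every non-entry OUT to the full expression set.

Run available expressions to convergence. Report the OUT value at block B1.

Fixpoint table:
  B0:   IN={}   OUT={a-a}
  B1:   IN={a-a}   OUT={a-a}
  B2:   IN={a-a}   OUT={}
  B3:   IN={}   OUT={c+e}
  B4:   IN={}   OUT={}
  B5:   IN={}   OUT={}

Merge at B1: IN[B1] = OUT[B0] = {a-a}
Applying B1's transfer function to that IN value gives OUT[B1] (row B1 above).

Answer: {a-a}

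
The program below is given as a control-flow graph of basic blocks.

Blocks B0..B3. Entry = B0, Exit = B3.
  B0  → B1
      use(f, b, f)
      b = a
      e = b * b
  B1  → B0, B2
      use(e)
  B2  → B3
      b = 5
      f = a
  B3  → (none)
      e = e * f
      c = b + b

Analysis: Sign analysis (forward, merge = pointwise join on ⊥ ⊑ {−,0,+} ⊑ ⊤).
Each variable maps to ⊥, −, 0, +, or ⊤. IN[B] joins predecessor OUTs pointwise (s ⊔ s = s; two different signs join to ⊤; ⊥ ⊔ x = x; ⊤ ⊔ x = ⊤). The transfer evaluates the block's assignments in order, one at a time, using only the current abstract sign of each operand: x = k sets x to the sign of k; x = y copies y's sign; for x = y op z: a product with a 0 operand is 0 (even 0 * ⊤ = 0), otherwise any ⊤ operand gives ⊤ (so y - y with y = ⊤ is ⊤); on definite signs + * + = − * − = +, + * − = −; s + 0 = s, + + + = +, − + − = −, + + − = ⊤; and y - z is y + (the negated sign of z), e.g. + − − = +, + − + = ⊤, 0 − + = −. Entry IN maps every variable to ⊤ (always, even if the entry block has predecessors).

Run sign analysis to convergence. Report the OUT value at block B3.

Fixpoint table:
  B0:   IN=(all ⊤)   OUT=(all ⊤)
  B1:   IN=(all ⊤)   OUT=(all ⊤)
  B2:   IN=(all ⊤)   OUT={b:+; rest ⊤}
  B3:   IN={b:+; rest ⊤}   OUT={b:+, c:+; rest ⊤}

Merge at B3: IN[B3] = OUT[B2] = {a: ⊤, b: +, c: ⊤, d: ⊤, e: ⊤, f: ⊤}
Applying B3's transfer function to that IN value gives OUT[B3] (row B3 above).

Answer: {a: ⊤, b: +, c: +, d: ⊤, e: ⊤, f: ⊤}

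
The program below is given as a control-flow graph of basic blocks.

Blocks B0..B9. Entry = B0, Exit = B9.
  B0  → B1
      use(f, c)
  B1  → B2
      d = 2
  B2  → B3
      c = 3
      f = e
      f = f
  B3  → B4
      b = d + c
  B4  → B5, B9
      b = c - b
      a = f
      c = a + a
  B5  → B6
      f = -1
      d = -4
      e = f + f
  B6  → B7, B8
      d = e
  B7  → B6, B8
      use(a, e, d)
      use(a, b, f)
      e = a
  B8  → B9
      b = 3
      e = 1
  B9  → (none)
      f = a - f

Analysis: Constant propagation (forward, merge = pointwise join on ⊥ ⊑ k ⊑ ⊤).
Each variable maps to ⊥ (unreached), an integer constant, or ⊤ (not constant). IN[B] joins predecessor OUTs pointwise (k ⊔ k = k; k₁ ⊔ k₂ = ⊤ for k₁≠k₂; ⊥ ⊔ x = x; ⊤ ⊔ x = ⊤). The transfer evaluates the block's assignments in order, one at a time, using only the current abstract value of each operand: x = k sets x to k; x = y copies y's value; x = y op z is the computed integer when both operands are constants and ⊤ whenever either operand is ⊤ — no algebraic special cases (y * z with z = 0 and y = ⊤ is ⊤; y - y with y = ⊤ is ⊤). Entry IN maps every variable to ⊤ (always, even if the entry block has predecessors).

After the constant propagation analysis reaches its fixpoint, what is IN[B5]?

Answer: {a: ⊤, b: -2, c: ⊤, d: 2, e: ⊤, f: ⊤}

Working:
Per-block solution:
  B0:  IN=(all ⊤)  OUT=(all ⊤)
  B1:  IN=(all ⊤)  OUT={d:2; rest ⊤}
  B2:  IN={d:2; rest ⊤}  OUT={c:3, d:2; rest ⊤}
  B3:  IN={c:3, d:2; rest ⊤}  OUT={b:5, c:3, d:2; rest ⊤}
  B4:  IN={b:5, c:3, d:2; rest ⊤}  OUT={b:-2, d:2; rest ⊤}
  B5:  IN={b:-2, d:2; rest ⊤}  OUT={b:-2, d:-4, e:-2, f:-1; rest ⊤}
  B6:  IN={b:-2, f:-1; rest ⊤}  OUT={b:-2, f:-1; rest ⊤}
  B7:  IN={b:-2, f:-1; rest ⊤}  OUT={b:-2, f:-1; rest ⊤}
  B8:  IN={b:-2, f:-1; rest ⊤}  OUT={b:3, e:1, f:-1; rest ⊤}
  B9:  IN=(all ⊤)  OUT=(all ⊤)

Merge at B5: IN[B5] = OUT[B4] = {a: ⊤, b: -2, c: ⊤, d: 2, e: ⊤, f: ⊤}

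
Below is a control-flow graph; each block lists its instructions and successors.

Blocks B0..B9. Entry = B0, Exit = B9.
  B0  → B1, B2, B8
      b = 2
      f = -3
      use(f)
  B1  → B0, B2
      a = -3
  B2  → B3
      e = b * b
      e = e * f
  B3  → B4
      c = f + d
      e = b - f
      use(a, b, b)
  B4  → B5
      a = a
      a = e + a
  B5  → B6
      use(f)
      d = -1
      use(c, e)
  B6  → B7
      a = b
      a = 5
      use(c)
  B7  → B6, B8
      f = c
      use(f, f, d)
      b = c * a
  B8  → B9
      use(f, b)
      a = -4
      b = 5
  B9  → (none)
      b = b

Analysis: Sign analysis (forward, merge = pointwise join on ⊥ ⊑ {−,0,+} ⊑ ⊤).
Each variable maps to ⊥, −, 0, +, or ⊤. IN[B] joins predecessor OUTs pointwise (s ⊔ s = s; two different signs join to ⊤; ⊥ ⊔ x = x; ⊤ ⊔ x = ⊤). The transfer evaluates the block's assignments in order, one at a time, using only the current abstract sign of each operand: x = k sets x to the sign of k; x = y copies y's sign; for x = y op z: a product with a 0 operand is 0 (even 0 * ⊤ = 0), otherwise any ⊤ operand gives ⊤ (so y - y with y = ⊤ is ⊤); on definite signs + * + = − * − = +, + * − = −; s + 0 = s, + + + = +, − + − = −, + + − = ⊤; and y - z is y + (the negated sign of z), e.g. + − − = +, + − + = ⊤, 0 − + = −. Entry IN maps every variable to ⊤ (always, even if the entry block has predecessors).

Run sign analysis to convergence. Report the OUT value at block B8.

Answer: {a: -, b: +, c: ⊤, d: ⊤, e: ⊤, f: ⊤}

Derivation:
Fixpoint table:
  B0:   IN=(all ⊤)   OUT={b:+, f:-; rest ⊤}
  B1:   IN={b:+, f:-; rest ⊤}   OUT={a:-, b:+, f:-; rest ⊤}
  B2:   IN={b:+, f:-; rest ⊤}   OUT={b:+, e:-, f:-; rest ⊤}
  B3:   IN={b:+, e:-, f:-; rest ⊤}   OUT={b:+, e:+, f:-; rest ⊤}
  B4:   IN={b:+, e:+, f:-; rest ⊤}   OUT={b:+, e:+, f:-; rest ⊤}
  B5:   IN={b:+, e:+, f:-; rest ⊤}   OUT={b:+, d:-, e:+, f:-; rest ⊤}
  B6:   IN={d:-, e:+; rest ⊤}   OUT={a:+, d:-, e:+; rest ⊤}
  B7:   IN={a:+, d:-, e:+; rest ⊤}   OUT={a:+, d:-, e:+; rest ⊤}
  B8:   IN=(all ⊤)   OUT={a:-, b:+; rest ⊤}
  B9:   IN={a:-, b:+; rest ⊤}   OUT={a:-, b:+; rest ⊤}

Merge at B8: IN[B8] = OUT[B0] ⊔ OUT[B7] = {a: ⊤, b: ⊤, c: ⊤, d: ⊤, e: ⊤, f: ⊤}
Applying B8's transfer function to that IN value gives OUT[B8] (row B8 above).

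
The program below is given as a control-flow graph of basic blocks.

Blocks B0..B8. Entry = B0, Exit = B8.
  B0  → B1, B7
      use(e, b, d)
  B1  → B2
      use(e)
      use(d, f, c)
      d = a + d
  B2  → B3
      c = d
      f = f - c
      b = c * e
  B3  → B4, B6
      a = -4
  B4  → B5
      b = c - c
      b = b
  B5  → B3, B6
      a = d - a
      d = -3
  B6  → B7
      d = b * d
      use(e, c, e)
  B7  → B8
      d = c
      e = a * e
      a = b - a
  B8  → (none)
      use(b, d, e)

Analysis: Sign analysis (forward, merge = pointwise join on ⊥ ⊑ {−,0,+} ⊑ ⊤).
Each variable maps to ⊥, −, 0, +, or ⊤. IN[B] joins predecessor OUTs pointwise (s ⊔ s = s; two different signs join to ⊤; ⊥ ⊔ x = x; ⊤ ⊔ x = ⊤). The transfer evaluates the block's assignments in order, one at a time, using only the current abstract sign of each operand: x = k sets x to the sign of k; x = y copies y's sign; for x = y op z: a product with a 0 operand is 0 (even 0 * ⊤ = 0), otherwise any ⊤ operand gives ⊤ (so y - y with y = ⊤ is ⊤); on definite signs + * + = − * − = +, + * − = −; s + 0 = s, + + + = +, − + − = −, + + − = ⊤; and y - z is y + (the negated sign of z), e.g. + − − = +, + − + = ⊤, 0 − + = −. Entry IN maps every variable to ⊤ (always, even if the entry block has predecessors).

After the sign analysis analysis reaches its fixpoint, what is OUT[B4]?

Per-block solution:
  B0:   IN=(all ⊤)   OUT=(all ⊤)
  B1:   IN=(all ⊤)   OUT=(all ⊤)
  B2:   IN=(all ⊤)   OUT=(all ⊤)
  B3:   IN=(all ⊤)   OUT={a:-; rest ⊤}
  B4:   IN={a:-; rest ⊤}   OUT={a:-; rest ⊤}
  B5:   IN={a:-; rest ⊤}   OUT={d:-; rest ⊤}
  B6:   IN=(all ⊤)   OUT=(all ⊤)
  B7:   IN=(all ⊤)   OUT=(all ⊤)
  B8:   IN=(all ⊤)   OUT=(all ⊤)

Merge at B4: IN[B4] = OUT[B3] = {a: -, b: ⊤, c: ⊤, d: ⊤, e: ⊤, f: ⊤}
Applying B4's transfer function to that IN value gives OUT[B4] (row B4 above).

Answer: {a: -, b: ⊤, c: ⊤, d: ⊤, e: ⊤, f: ⊤}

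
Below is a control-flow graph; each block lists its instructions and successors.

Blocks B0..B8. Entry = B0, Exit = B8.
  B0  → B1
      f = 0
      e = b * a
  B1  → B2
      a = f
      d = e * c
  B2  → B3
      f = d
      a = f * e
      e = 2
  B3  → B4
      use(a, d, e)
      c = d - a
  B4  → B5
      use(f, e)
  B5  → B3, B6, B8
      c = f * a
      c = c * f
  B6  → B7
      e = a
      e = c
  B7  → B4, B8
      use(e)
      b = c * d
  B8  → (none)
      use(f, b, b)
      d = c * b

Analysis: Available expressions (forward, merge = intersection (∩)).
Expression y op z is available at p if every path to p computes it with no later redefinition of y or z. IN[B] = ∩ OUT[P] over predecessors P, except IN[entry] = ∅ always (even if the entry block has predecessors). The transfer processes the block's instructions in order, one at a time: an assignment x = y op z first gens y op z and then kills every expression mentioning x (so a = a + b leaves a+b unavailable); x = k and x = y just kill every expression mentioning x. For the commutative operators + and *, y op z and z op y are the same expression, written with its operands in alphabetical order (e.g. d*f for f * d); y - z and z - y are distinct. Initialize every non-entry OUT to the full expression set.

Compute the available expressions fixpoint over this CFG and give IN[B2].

Per-block solution:
  B0: | IN={} | OUT={a*b}
  B1: | IN={a*b} | OUT={c*e}
  B2: | IN={c*e} | OUT={}
  B3: | IN={} | OUT={d-a}
  B4: | IN={d-a} | OUT={d-a}
  B5: | IN={d-a} | OUT={a*f, d-a}
  B6: | IN={a*f, d-a} | OUT={a*f, d-a}
  B7: | IN={a*f, d-a} | OUT={a*f, c*d, d-a}
  B8: | IN={a*f, d-a} | OUT={a*f, b*c}

Merge at B2: IN[B2] = OUT[B1] = {c*e}

Answer: {c*e}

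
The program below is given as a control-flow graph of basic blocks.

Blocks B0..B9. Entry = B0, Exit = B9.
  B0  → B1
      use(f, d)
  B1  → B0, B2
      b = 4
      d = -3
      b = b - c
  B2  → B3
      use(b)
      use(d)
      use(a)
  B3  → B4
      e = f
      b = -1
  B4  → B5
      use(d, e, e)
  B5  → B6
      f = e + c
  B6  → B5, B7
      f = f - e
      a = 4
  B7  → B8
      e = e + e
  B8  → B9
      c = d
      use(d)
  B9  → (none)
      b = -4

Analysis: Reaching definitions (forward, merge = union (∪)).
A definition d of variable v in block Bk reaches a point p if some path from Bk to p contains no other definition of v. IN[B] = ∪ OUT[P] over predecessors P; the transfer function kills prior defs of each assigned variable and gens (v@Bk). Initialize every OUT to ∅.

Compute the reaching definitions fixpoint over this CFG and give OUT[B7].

Answer: {a@B6, b@B3, d@B1, e@B7, f@B6}

Derivation:
Fixpoint table:
  B0: | IN={b@B1, d@B1} | OUT={b@B1, d@B1}
  B1: | IN={b@B1, d@B1} | OUT={b@B1, d@B1}
  B2: | IN={b@B1, d@B1} | OUT={b@B1, d@B1}
  B3: | IN={b@B1, d@B1} | OUT={b@B3, d@B1, e@B3}
  B4: | IN={b@B3, d@B1, e@B3} | OUT={b@B3, d@B1, e@B3}
  B5: | IN={a@B6, b@B3, d@B1, e@B3, f@B6} | OUT={a@B6, b@B3, d@B1, e@B3, f@B5}
  B6: | IN={a@B6, b@B3, d@B1, e@B3, f@B5} | OUT={a@B6, b@B3, d@B1, e@B3, f@B6}
  B7: | IN={a@B6, b@B3, d@B1, e@B3, f@B6} | OUT={a@B6, b@B3, d@B1, e@B7, f@B6}
  B8: | IN={a@B6, b@B3, d@B1, e@B7, f@B6} | OUT={a@B6, b@B3, c@B8, d@B1, e@B7, f@B6}
  B9: | IN={a@B6, b@B3, c@B8, d@B1, e@B7, f@B6} | OUT={a@B6, b@B9, c@B8, d@B1, e@B7, f@B6}

Merge at B7: IN[B7] = OUT[B6] = {a@B6, b@B3, d@B1, e@B3, f@B6}
Applying B7's transfer function to that IN value gives OUT[B7] (row B7 above).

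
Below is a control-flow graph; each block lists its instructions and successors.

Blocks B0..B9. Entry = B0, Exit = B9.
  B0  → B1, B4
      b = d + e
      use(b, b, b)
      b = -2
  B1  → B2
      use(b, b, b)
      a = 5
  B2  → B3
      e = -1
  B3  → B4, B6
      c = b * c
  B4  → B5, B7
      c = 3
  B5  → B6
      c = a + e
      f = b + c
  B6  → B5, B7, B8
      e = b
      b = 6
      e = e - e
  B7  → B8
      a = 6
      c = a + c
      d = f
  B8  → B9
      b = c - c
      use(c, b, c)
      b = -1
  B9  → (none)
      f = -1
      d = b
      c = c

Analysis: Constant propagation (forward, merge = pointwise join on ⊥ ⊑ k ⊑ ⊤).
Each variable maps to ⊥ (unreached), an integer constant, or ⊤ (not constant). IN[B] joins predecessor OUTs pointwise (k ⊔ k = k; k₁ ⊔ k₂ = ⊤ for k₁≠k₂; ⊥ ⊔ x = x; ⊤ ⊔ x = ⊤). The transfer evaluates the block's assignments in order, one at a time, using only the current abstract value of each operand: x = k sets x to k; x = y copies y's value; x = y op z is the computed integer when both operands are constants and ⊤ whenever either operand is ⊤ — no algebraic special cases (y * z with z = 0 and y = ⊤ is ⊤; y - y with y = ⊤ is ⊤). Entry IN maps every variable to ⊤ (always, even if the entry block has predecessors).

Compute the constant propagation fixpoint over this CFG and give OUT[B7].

Answer: {a: 6, b: ⊤, c: ⊤, d: ⊤, e: ⊤, f: ⊤}

Trace:
Fixpoint table:
  B0:  IN=(all ⊤)  OUT={b:-2; rest ⊤}
  B1:  IN={b:-2; rest ⊤}  OUT={a:5, b:-2; rest ⊤}
  B2:  IN={a:5, b:-2; rest ⊤}  OUT={a:5, b:-2, e:-1; rest ⊤}
  B3:  IN={a:5, b:-2, e:-1; rest ⊤}  OUT={a:5, b:-2, e:-1; rest ⊤}
  B4:  IN={b:-2; rest ⊤}  OUT={b:-2, c:3; rest ⊤}
  B5:  IN=(all ⊤)  OUT=(all ⊤)
  B6:  IN=(all ⊤)  OUT={b:6; rest ⊤}
  B7:  IN=(all ⊤)  OUT={a:6; rest ⊤}
  B8:  IN=(all ⊤)  OUT={b:-1; rest ⊤}
  B9:  IN={b:-1; rest ⊤}  OUT={b:-1, d:-1, f:-1; rest ⊤}

Merge at B7: IN[B7] = OUT[B4] ⊔ OUT[B6] = {a: ⊤, b: ⊤, c: ⊤, d: ⊤, e: ⊤, f: ⊤}
Applying B7's transfer function to that IN value gives OUT[B7] (row B7 above).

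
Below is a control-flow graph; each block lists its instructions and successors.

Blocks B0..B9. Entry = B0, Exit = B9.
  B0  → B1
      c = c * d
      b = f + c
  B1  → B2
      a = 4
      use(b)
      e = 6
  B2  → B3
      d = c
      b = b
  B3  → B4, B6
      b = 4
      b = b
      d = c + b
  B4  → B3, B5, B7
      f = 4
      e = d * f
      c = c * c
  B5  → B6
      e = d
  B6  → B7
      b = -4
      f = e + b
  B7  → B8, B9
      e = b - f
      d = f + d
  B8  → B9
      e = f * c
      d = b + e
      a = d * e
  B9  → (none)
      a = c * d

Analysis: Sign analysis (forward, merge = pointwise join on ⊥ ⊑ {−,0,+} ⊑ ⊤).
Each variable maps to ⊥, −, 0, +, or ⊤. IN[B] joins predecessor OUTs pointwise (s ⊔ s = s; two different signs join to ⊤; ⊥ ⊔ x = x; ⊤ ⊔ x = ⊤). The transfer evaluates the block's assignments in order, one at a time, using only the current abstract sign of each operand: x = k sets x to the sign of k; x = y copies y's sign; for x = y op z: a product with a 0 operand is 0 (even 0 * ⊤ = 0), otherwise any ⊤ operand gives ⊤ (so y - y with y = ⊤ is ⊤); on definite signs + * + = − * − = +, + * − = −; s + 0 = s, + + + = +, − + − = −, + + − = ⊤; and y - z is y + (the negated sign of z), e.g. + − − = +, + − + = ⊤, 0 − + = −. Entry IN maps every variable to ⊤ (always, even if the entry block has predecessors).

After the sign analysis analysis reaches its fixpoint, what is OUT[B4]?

Per-block solution:
  B0:  IN=(all ⊤)  OUT=(all ⊤)
  B1:  IN=(all ⊤)  OUT={a:+, e:+; rest ⊤}
  B2:  IN={a:+, e:+; rest ⊤}  OUT={a:+, e:+; rest ⊤}
  B3:  IN={a:+; rest ⊤}  OUT={a:+, b:+; rest ⊤}
  B4:  IN={a:+, b:+; rest ⊤}  OUT={a:+, b:+, f:+; rest ⊤}
  B5:  IN={a:+, b:+, f:+; rest ⊤}  OUT={a:+, b:+, f:+; rest ⊤}
  B6:  IN={a:+, b:+; rest ⊤}  OUT={a:+, b:-; rest ⊤}
  B7:  IN={a:+; rest ⊤}  OUT={a:+; rest ⊤}
  B8:  IN={a:+; rest ⊤}  OUT=(all ⊤)
  B9:  IN=(all ⊤)  OUT=(all ⊤)

Merge at B4: IN[B4] = OUT[B3] = {a: +, b: +, c: ⊤, d: ⊤, e: ⊤, f: ⊤}
Applying B4's transfer function to that IN value gives OUT[B4] (row B4 above).

Answer: {a: +, b: +, c: ⊤, d: ⊤, e: ⊤, f: +}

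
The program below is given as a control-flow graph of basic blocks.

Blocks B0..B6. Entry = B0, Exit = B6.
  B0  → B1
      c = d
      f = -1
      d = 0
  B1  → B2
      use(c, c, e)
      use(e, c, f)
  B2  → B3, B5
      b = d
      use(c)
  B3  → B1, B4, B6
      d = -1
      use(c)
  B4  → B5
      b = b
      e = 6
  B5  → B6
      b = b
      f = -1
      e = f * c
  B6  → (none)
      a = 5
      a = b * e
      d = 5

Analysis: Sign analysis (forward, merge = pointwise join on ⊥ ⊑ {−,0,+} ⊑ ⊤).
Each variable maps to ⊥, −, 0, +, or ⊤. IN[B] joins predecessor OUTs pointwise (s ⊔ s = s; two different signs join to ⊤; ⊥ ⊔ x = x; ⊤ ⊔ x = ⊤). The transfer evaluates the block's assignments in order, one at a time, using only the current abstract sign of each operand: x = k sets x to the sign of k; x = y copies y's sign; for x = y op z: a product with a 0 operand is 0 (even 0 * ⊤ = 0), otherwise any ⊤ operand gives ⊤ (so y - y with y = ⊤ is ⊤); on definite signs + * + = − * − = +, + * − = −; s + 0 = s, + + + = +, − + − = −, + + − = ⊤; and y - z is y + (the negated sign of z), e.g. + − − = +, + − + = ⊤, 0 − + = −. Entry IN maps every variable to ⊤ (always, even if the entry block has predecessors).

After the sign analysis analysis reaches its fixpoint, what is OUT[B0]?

Fixpoint table:
  B0: | IN=(all ⊤) | OUT={d:0, f:-; rest ⊤}
  B1: | IN={f:-; rest ⊤} | OUT={f:-; rest ⊤}
  B2: | IN={f:-; rest ⊤} | OUT={f:-; rest ⊤}
  B3: | IN={f:-; rest ⊤} | OUT={d:-, f:-; rest ⊤}
  B4: | IN={d:-, f:-; rest ⊤} | OUT={d:-, e:+, f:-; rest ⊤}
  B5: | IN={f:-; rest ⊤} | OUT={f:-; rest ⊤}
  B6: | IN={f:-; rest ⊤} | OUT={d:+, f:-; rest ⊤}

B0 is the boundary node: IN[B0] = {a: ⊤, b: ⊤, c: ⊤, d: ⊤, e: ⊤, f: ⊤}
Applying B0's transfer function to that IN value gives OUT[B0] (row B0 above).

Answer: {a: ⊤, b: ⊤, c: ⊤, d: 0, e: ⊤, f: -}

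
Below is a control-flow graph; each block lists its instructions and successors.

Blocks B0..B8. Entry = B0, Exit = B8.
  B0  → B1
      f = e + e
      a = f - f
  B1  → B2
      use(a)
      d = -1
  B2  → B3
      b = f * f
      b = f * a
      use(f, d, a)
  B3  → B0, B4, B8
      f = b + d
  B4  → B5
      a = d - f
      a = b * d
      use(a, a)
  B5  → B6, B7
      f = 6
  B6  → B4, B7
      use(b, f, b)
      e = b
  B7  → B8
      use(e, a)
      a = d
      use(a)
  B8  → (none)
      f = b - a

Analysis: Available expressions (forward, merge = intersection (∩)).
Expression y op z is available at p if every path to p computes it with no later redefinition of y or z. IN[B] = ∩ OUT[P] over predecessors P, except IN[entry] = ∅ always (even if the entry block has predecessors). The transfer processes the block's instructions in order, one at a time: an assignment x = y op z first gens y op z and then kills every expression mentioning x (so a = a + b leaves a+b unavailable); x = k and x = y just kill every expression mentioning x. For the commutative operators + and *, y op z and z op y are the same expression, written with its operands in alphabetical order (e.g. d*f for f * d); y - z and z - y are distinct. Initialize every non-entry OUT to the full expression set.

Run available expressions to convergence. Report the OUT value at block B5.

Fixpoint table:
  B0: | IN={} | OUT={e+e, f-f}
  B1: | IN={e+e, f-f} | OUT={e+e, f-f}
  B2: | IN={e+e, f-f} | OUT={a*f, e+e, f*f, f-f}
  B3: | IN={a*f, e+e, f*f, f-f} | OUT={b+d, e+e}
  B4: | IN={b+d} | OUT={b*d, b+d, d-f}
  B5: | IN={b*d, b+d, d-f} | OUT={b*d, b+d}
  B6: | IN={b*d, b+d} | OUT={b*d, b+d}
  B7: | IN={b*d, b+d} | OUT={b*d, b+d}
  B8: | IN={b+d} | OUT={b+d, b-a}

Merge at B5: IN[B5] = OUT[B4] = {b*d, b+d, d-f}
Applying B5's transfer function to that IN value gives OUT[B5] (row B5 above).

Answer: {b*d, b+d}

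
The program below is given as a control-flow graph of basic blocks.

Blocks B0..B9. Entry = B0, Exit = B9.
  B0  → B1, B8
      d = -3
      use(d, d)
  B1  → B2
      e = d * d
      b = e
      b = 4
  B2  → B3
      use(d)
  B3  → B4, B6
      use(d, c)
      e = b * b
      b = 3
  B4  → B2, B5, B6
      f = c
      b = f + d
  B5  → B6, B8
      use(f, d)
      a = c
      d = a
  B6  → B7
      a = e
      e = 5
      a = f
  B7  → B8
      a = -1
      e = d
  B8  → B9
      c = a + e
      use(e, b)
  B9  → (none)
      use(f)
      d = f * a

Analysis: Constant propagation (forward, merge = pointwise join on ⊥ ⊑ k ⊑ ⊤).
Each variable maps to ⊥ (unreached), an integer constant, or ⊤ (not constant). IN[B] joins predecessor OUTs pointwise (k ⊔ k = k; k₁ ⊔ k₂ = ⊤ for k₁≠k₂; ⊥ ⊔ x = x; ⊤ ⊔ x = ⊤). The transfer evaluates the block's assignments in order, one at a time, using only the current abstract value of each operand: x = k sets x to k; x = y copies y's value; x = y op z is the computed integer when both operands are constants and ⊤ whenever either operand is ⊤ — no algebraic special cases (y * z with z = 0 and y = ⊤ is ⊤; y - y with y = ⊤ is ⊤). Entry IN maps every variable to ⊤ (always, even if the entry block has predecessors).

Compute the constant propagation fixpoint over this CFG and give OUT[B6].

Answer: {a: ⊤, b: ⊤, c: ⊤, d: ⊤, e: 5, f: ⊤}

Trace:
Converged values:
  B0: | IN=(all ⊤) | OUT={d:-3; rest ⊤}
  B1: | IN={d:-3; rest ⊤} | OUT={b:4, d:-3, e:9; rest ⊤}
  B2: | IN={d:-3; rest ⊤} | OUT={d:-3; rest ⊤}
  B3: | IN={d:-3; rest ⊤} | OUT={b:3, d:-3; rest ⊤}
  B4: | IN={b:3, d:-3; rest ⊤} | OUT={d:-3; rest ⊤}
  B5: | IN={d:-3; rest ⊤} | OUT=(all ⊤)
  B6: | IN=(all ⊤) | OUT={e:5; rest ⊤}
  B7: | IN={e:5; rest ⊤} | OUT={a:-1; rest ⊤}
  B8: | IN=(all ⊤) | OUT=(all ⊤)
  B9: | IN=(all ⊤) | OUT=(all ⊤)

Merge at B6: IN[B6] = OUT[B3] ⊔ OUT[B4] ⊔ OUT[B5] = {a: ⊤, b: ⊤, c: ⊤, d: ⊤, e: ⊤, f: ⊤}
Applying B6's transfer function to that IN value gives OUT[B6] (row B6 above).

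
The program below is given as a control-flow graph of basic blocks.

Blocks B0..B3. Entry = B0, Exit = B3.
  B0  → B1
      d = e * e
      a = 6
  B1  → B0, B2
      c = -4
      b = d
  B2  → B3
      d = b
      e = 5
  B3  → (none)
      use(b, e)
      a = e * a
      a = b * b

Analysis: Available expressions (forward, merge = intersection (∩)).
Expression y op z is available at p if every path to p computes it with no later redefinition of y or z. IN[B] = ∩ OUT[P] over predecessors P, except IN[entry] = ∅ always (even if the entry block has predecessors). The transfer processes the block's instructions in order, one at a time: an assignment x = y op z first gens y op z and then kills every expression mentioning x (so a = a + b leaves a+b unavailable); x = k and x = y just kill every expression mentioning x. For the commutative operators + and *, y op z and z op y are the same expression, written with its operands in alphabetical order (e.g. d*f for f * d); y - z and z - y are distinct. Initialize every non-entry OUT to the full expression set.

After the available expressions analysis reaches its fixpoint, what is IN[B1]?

Answer: {e*e}

Trace:
Fixpoint table:
  B0: | IN={} | OUT={e*e}
  B1: | IN={e*e} | OUT={e*e}
  B2: | IN={e*e} | OUT={}
  B3: | IN={} | OUT={b*b}

Merge at B1: IN[B1] = OUT[B0] = {e*e}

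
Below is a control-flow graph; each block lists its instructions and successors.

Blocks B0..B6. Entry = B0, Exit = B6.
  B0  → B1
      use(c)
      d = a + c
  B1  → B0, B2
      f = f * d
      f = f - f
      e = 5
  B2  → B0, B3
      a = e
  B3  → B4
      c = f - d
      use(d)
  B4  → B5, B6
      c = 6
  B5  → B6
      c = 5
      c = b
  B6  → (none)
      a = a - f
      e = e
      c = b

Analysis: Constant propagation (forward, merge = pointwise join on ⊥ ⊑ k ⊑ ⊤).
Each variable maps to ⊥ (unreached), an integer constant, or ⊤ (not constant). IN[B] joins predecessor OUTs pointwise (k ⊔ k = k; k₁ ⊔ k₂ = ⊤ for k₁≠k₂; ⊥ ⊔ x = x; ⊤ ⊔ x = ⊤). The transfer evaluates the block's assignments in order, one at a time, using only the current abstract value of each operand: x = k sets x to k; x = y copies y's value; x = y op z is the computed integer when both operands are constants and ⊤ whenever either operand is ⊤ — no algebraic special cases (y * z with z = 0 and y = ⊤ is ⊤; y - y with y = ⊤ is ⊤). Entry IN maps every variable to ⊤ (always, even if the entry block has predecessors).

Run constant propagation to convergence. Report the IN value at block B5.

Answer: {a: 5, b: ⊤, c: 6, d: ⊤, e: 5, f: ⊤}

Trace:
Converged values:
  B0: | IN=(all ⊤) | OUT=(all ⊤)
  B1: | IN=(all ⊤) | OUT={e:5; rest ⊤}
  B2: | IN={e:5; rest ⊤} | OUT={a:5, e:5; rest ⊤}
  B3: | IN={a:5, e:5; rest ⊤} | OUT={a:5, e:5; rest ⊤}
  B4: | IN={a:5, e:5; rest ⊤} | OUT={a:5, c:6, e:5; rest ⊤}
  B5: | IN={a:5, c:6, e:5; rest ⊤} | OUT={a:5, e:5; rest ⊤}
  B6: | IN={a:5, e:5; rest ⊤} | OUT={e:5; rest ⊤}

Merge at B5: IN[B5] = OUT[B4] = {a: 5, b: ⊤, c: 6, d: ⊤, e: 5, f: ⊤}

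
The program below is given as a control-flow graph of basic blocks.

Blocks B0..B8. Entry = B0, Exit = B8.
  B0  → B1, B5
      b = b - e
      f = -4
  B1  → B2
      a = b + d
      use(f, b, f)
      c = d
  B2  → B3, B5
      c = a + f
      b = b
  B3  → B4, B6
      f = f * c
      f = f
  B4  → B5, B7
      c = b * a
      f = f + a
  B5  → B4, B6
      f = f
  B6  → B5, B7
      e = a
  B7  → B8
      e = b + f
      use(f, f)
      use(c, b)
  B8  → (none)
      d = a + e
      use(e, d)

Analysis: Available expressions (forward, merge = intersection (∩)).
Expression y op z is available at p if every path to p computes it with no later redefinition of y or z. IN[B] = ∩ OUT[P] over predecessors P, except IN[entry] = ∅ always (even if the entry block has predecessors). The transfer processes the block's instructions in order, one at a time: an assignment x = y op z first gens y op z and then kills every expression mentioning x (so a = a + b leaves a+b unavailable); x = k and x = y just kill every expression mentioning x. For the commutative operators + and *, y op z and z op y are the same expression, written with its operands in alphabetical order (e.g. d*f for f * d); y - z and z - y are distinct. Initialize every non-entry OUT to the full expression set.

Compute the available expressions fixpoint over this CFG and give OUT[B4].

Answer: {a*b}

Trace:
Converged values:
  B0:  IN={}  OUT={}
  B1:  IN={}  OUT={b+d}
  B2:  IN={b+d}  OUT={a+f}
  B3:  IN={a+f}  OUT={}
  B4:  IN={}  OUT={a*b}
  B5:  IN={}  OUT={}
  B6:  IN={}  OUT={}
  B7:  IN={}  OUT={b+f}
  B8:  IN={b+f}  OUT={a+e, b+f}

Merge at B4: IN[B4] = OUT[B3] ∩ OUT[B5] = {}
Applying B4's transfer function to that IN value gives OUT[B4] (row B4 above).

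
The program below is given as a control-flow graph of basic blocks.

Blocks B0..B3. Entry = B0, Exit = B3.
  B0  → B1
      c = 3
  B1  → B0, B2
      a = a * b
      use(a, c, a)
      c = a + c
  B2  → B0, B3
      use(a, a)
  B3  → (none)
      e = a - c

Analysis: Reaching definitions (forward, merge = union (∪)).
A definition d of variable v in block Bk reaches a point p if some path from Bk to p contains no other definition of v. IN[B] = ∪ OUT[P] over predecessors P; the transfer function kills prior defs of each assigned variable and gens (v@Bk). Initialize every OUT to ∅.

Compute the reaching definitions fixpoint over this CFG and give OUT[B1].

Answer: {a@B1, c@B1}

Derivation:
Converged values:
  B0: | IN={a@B1, c@B1} | OUT={a@B1, c@B0}
  B1: | IN={a@B1, c@B0} | OUT={a@B1, c@B1}
  B2: | IN={a@B1, c@B1} | OUT={a@B1, c@B1}
  B3: | IN={a@B1, c@B1} | OUT={a@B1, c@B1, e@B3}

Merge at B1: IN[B1] = OUT[B0] = {a@B1, c@B0}
Applying B1's transfer function to that IN value gives OUT[B1] (row B1 above).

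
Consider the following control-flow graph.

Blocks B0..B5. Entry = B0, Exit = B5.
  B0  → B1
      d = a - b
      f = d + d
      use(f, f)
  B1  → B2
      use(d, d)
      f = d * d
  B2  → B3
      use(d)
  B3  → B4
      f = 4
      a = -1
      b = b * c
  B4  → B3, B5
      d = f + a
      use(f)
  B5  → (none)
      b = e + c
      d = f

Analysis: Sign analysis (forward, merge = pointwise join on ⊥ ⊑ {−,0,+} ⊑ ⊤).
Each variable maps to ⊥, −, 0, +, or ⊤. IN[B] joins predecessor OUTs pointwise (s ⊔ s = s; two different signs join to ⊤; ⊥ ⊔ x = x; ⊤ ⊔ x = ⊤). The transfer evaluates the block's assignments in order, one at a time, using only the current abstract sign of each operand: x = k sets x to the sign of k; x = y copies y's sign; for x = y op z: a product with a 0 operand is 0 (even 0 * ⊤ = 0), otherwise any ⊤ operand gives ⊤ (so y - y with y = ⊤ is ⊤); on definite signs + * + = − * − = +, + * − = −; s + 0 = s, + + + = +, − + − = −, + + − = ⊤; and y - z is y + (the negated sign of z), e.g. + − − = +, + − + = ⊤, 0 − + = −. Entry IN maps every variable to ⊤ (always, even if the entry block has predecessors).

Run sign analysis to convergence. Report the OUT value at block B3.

Answer: {a: -, b: ⊤, c: ⊤, d: ⊤, e: ⊤, f: +}

Trace:
Per-block solution:
  B0:  IN=(all ⊤)  OUT=(all ⊤)
  B1:  IN=(all ⊤)  OUT=(all ⊤)
  B2:  IN=(all ⊤)  OUT=(all ⊤)
  B3:  IN=(all ⊤)  OUT={a:-, f:+; rest ⊤}
  B4:  IN={a:-, f:+; rest ⊤}  OUT={a:-, f:+; rest ⊤}
  B5:  IN={a:-, f:+; rest ⊤}  OUT={a:-, d:+, f:+; rest ⊤}

Merge at B3: IN[B3] = OUT[B2] ⊔ OUT[B4] = {a: ⊤, b: ⊤, c: ⊤, d: ⊤, e: ⊤, f: ⊤}
Applying B3's transfer function to that IN value gives OUT[B3] (row B3 above).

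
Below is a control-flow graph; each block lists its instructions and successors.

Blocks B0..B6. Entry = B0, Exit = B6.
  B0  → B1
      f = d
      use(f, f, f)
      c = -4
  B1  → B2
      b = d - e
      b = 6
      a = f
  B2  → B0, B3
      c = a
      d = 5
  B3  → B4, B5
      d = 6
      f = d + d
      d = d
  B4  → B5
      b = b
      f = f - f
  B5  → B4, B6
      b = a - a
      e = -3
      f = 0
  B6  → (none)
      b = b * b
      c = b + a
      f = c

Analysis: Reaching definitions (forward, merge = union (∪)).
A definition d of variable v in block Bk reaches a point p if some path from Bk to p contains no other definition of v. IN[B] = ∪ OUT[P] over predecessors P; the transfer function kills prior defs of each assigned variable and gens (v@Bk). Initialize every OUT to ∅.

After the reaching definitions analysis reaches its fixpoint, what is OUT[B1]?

Per-block solution:
  B0: | IN={a@B1, b@B1, c@B2, d@B2, f@B0} | OUT={a@B1, b@B1, c@B0, d@B2, f@B0}
  B1: | IN={a@B1, b@B1, c@B0, d@B2, f@B0} | OUT={a@B1, b@B1, c@B0, d@B2, f@B0}
  B2: | IN={a@B1, b@B1, c@B0, d@B2, f@B0} | OUT={a@B1, b@B1, c@B2, d@B2, f@B0}
  B3: | IN={a@B1, b@B1, c@B2, d@B2, f@B0} | OUT={a@B1, b@B1, c@B2, d@B3, f@B3}
  B4: | IN={a@B1, b@B1, b@B5, c@B2, d@B3, e@B5, f@B3, f@B5} | OUT={a@B1, b@B4, c@B2, d@B3, e@B5, f@B4}
  B5: | IN={a@B1, b@B1, b@B4, c@B2, d@B3, e@B5, f@B3, f@B4} | OUT={a@B1, b@B5, c@B2, d@B3, e@B5, f@B5}
  B6: | IN={a@B1, b@B5, c@B2, d@B3, e@B5, f@B5} | OUT={a@B1, b@B6, c@B6, d@B3, e@B5, f@B6}

Merge at B1: IN[B1] = OUT[B0] = {a@B1, b@B1, c@B0, d@B2, f@B0}
Applying B1's transfer function to that IN value gives OUT[B1] (row B1 above).

Answer: {a@B1, b@B1, c@B0, d@B2, f@B0}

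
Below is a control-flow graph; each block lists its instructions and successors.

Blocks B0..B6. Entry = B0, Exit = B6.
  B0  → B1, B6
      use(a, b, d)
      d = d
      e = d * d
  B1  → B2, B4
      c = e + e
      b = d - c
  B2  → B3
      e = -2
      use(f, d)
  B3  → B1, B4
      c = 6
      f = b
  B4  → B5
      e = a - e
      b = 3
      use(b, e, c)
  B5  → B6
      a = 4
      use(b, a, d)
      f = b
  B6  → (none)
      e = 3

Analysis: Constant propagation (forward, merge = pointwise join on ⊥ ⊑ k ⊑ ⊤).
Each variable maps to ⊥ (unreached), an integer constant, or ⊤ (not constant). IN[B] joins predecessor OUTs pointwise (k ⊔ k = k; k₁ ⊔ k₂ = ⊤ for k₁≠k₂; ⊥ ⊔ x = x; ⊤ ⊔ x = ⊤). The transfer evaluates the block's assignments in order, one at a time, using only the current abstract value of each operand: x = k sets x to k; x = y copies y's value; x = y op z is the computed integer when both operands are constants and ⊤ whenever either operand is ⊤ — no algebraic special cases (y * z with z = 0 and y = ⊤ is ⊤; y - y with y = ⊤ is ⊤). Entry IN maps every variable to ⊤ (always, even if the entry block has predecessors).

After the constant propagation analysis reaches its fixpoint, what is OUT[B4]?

Answer: {a: ⊤, b: 3, c: ⊤, d: ⊤, e: ⊤, f: ⊤}

Trace:
Converged values:
  B0: | IN=(all ⊤) | OUT=(all ⊤)
  B1: | IN=(all ⊤) | OUT=(all ⊤)
  B2: | IN=(all ⊤) | OUT={e:-2; rest ⊤}
  B3: | IN={e:-2; rest ⊤} | OUT={c:6, e:-2; rest ⊤}
  B4: | IN=(all ⊤) | OUT={b:3; rest ⊤}
  B5: | IN={b:3; rest ⊤} | OUT={a:4, b:3, f:3; rest ⊤}
  B6: | IN=(all ⊤) | OUT={e:3; rest ⊤}

Merge at B4: IN[B4] = OUT[B1] ⊔ OUT[B3] = {a: ⊤, b: ⊤, c: ⊤, d: ⊤, e: ⊤, f: ⊤}
Applying B4's transfer function to that IN value gives OUT[B4] (row B4 above).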